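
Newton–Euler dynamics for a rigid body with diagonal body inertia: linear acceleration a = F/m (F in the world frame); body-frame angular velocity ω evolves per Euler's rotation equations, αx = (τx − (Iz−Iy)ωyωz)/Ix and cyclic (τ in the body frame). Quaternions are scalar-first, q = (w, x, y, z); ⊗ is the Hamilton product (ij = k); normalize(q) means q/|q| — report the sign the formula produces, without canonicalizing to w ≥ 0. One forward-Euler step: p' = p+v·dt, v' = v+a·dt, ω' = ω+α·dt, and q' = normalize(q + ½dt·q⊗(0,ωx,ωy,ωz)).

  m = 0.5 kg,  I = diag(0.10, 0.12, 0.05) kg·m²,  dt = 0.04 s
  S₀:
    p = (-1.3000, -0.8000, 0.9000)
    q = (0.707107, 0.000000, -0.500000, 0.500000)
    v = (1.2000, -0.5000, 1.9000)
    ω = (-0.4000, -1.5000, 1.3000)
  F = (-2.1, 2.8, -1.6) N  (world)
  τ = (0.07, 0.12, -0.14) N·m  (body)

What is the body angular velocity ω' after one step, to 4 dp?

ω×(Iω) gyroscopic = (0.1365, -0.0260, 0.0120)
α = I⁻¹(τ − ω×Iω) = (-0.6650, 1.2167, -3.0400)
ω' = ω + α·dt = (-0.4266, -1.4513, 1.1784)

ω' = (-0.4266, -1.4513, 1.1784)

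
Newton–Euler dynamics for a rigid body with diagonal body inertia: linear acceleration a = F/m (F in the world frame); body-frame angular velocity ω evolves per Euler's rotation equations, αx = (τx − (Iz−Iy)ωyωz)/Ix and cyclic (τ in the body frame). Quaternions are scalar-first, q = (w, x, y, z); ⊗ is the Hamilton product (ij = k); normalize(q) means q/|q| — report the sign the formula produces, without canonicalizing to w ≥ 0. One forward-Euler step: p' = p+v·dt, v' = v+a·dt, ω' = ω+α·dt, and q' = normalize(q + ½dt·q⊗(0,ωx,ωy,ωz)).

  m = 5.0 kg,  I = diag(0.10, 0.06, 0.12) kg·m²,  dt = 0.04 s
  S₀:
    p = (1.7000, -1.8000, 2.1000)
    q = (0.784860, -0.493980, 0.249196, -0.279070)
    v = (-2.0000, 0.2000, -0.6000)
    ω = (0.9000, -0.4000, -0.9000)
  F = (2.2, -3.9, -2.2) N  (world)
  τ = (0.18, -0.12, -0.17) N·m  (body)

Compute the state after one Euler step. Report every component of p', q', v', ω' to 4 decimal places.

(τ − ω×Iω)/I = (1.5840, -2.2700, -1.5367)
ω + α·dt = (0.9634, -0.4908, -0.9615)
2q̇ = q⊗(0,ω) = (0.2930974, 0.3704696, -1.0096890, -0.7330584)
q + ½dt·q⊗(0,ω), renormalized = (0.7904, -0.4864, 0.2289, -0.2936)
a = (0.4400, -0.7800, -0.4400)
p' = p + v·dt = (1.6200, -1.7920, 2.0760)
v + (F/m)dt = (-1.9824, 0.1688, -0.6176)

p' = (1.6200, -1.7920, 2.0760)
q' = (0.7904, -0.4864, 0.2289, -0.2936)
v' = (-1.9824, 0.1688, -0.6176)
ω' = (0.9634, -0.4908, -0.9615)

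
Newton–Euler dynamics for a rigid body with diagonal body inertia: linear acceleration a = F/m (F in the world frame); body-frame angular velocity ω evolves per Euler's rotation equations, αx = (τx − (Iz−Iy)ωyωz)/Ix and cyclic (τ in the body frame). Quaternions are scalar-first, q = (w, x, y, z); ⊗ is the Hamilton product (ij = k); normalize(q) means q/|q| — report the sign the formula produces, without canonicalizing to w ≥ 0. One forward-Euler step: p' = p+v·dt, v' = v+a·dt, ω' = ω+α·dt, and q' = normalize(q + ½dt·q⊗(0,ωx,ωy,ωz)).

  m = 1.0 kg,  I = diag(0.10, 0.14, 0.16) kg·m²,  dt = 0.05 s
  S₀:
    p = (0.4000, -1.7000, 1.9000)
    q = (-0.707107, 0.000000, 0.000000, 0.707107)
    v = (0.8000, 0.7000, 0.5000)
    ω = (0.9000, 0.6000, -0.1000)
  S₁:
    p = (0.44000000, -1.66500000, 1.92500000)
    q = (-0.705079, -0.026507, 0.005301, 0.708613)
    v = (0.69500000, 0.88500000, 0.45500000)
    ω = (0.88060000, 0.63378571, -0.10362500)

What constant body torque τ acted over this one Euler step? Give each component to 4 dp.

τ = (-0.0400, 0.1000, 0.0100)

Δω = ω₁−ω₀ = (-0.01940000, 0.03378571, -0.00362500)
τ = I·(Δω/dt) + ω₀×(Iω₀) = (-0.0400, 0.1000, 0.0100)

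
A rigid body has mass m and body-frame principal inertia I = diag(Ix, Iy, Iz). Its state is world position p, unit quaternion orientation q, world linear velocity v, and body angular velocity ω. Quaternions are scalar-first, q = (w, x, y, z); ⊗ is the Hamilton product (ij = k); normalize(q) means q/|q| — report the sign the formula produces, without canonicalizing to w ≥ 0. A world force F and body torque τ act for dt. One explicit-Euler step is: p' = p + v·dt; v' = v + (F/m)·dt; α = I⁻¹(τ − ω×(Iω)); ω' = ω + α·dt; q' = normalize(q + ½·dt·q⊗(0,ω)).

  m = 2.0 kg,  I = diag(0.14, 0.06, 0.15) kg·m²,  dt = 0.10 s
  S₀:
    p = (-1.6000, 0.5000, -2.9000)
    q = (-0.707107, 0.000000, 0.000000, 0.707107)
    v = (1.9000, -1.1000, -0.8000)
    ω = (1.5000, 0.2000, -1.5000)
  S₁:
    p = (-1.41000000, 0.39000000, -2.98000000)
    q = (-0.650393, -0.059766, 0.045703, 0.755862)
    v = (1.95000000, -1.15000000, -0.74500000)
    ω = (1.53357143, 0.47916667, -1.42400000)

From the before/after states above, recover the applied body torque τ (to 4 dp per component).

τ = (0.0200, 0.1900, 0.0900)

ω₁ − ω₀ = (0.03357143, 0.27916667, 0.07600000)
ω₀×(Iω₀) = (-0.0270, 0.0225, -0.0240)
τ = I·(Δω/dt) + ω₀×(Iω₀) = (0.0200, 0.1900, 0.0900)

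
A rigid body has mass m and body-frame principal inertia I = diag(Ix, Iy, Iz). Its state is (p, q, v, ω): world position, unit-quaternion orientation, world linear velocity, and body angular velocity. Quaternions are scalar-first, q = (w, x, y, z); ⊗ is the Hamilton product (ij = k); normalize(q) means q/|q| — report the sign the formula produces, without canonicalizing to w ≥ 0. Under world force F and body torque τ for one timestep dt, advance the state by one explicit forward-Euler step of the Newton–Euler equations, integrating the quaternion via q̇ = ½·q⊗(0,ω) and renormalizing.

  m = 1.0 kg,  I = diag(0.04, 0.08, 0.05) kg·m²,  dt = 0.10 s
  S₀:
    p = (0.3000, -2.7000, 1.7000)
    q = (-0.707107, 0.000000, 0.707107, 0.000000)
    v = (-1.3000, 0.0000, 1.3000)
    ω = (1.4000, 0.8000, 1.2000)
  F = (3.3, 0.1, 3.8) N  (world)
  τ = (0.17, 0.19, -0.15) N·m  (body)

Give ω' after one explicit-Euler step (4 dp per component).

precession coupling ω×(Iω) = (-0.0288, -0.0168, 0.0448)
(τ − ω×Iω)/I = (4.9700, 2.5850, -3.8960)
new body rate ω' = (1.8970, 1.0585, 0.8104)

ω' = (1.8970, 1.0585, 0.8104)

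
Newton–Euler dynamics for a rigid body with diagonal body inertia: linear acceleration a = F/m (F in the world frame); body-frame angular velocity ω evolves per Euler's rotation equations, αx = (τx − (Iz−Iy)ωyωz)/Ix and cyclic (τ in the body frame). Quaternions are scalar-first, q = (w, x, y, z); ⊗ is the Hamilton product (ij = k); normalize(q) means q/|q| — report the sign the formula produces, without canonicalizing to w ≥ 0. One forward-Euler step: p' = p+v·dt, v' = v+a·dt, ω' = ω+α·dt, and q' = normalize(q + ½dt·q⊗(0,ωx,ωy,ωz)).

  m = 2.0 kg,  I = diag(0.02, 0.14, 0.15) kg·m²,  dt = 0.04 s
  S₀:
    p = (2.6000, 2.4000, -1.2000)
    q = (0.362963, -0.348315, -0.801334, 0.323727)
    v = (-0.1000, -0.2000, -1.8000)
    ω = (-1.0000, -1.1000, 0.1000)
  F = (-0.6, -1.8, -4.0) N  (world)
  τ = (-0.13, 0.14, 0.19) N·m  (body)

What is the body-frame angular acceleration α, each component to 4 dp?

precession coupling ω×(Iω) = (-0.0011, 0.0130, 0.1320)
angular accel α = (-6.4450, 0.9071, 0.3867)

α = (-6.4450, 0.9071, 0.3867)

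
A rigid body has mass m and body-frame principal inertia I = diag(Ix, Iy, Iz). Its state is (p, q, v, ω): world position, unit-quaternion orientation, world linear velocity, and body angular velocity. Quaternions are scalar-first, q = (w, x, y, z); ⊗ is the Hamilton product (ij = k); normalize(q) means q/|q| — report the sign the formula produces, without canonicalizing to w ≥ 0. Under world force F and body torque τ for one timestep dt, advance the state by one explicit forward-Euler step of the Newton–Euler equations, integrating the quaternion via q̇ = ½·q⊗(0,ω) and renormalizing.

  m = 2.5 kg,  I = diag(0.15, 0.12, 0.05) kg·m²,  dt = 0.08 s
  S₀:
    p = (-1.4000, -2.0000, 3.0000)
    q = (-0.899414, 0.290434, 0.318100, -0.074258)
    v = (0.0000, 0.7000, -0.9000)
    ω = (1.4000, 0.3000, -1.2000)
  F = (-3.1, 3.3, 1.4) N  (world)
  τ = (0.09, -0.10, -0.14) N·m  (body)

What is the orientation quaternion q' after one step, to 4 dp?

q' = (-0.9205, 0.2251, 0.3162, -0.0453)

2q̇ = q⊗(0,ω) = (-0.5911472, -1.6186222, -0.0252646, 0.7210870)
updated quaternion q' = (-0.9205, 0.2251, 0.3162, -0.0453)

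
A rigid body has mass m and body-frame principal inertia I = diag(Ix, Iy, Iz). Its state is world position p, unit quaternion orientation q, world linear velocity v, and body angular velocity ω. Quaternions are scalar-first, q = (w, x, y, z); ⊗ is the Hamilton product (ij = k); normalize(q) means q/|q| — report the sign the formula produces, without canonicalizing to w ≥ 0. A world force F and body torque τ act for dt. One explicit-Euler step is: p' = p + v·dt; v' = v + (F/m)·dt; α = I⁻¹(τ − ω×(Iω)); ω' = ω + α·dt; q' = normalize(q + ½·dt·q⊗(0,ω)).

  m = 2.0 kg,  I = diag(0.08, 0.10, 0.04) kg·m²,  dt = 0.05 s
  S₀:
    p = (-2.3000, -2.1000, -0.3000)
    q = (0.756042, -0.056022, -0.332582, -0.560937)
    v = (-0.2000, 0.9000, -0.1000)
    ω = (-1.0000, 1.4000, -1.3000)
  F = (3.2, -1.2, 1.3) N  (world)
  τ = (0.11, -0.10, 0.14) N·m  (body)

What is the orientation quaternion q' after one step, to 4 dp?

2q̇ = q⊗(0,ω) = (-0.3196253, 0.4616264, 1.5465672, -1.3938674)
q' = normalize(q + ½dt·q⊗(0,ω)) = (0.7470, -0.0444, -0.2935, -0.5949)

q' = (0.7470, -0.0444, -0.2935, -0.5949)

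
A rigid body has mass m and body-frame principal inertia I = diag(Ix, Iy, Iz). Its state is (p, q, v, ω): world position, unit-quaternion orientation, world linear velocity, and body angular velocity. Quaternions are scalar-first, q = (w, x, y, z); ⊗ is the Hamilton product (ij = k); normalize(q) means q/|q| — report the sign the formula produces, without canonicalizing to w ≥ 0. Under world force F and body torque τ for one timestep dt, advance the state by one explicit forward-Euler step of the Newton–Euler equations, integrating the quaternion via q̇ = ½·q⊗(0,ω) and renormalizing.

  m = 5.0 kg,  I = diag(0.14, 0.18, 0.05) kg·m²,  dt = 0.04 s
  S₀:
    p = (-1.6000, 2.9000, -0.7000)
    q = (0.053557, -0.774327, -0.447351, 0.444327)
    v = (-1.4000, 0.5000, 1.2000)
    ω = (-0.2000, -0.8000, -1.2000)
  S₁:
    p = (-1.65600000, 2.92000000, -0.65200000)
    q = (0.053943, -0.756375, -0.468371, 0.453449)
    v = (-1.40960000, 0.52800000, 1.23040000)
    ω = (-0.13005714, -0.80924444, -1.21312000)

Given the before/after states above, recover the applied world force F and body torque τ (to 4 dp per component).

F = (-1.2000, 3.5000, 3.8000)
τ = (0.1200, -0.0200, -0.0100)

Δv = v₁−v₀ = (-0.00960000, 0.02800000, 0.03040000)
m·(v₁−v₀)/dt = (-1.2000, 3.5000, 3.8000)
ω₁ − ω₀ = (0.06994286, -0.00924444, -0.01312000)
τ = I·(Δω/dt) + ω₀×(Iω₀) = (0.1200, -0.0200, -0.0100)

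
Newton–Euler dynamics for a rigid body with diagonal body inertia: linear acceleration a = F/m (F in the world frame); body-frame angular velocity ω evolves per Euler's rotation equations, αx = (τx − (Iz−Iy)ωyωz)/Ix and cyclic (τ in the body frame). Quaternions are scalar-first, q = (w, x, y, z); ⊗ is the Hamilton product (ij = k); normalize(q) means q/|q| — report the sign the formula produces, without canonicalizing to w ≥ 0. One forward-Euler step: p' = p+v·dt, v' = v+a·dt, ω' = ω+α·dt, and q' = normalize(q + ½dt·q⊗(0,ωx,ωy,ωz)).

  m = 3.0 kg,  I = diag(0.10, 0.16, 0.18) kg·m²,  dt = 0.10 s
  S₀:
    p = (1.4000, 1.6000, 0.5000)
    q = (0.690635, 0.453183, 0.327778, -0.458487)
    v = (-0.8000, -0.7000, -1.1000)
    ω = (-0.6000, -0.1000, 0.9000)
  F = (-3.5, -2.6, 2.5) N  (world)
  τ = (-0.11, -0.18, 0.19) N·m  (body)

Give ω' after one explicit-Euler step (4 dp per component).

ω' = (-0.7082, -0.2395, 1.0036)

precession coupling ω×(Iω) = (-0.0018, 0.0432, 0.0036)
(τ − ω×Iω)/I = (-1.0820, -1.3950, 1.0356)
ω + α·dt = (-0.7082, -0.2395, 1.0036)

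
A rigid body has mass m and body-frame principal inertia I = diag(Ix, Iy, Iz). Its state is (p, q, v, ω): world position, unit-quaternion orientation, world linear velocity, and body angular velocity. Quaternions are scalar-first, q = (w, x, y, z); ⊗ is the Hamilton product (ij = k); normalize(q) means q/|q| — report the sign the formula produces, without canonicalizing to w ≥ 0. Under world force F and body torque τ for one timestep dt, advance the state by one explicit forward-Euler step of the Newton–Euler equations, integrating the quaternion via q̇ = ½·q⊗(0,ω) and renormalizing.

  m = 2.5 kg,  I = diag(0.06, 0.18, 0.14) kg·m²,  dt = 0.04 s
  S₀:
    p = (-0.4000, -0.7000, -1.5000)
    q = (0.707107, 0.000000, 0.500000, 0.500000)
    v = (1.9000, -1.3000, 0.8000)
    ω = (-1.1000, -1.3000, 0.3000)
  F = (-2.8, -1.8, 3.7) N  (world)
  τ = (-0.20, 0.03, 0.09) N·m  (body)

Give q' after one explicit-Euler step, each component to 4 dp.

Hamilton product q⊗(0,ω) = (0.5000000, 0.0221823, -1.4692391, 0.7621321)
updated quaternion q' = (0.7167, 0.0004, 0.4703, 0.5149)

q' = (0.7167, 0.0004, 0.4703, 0.5149)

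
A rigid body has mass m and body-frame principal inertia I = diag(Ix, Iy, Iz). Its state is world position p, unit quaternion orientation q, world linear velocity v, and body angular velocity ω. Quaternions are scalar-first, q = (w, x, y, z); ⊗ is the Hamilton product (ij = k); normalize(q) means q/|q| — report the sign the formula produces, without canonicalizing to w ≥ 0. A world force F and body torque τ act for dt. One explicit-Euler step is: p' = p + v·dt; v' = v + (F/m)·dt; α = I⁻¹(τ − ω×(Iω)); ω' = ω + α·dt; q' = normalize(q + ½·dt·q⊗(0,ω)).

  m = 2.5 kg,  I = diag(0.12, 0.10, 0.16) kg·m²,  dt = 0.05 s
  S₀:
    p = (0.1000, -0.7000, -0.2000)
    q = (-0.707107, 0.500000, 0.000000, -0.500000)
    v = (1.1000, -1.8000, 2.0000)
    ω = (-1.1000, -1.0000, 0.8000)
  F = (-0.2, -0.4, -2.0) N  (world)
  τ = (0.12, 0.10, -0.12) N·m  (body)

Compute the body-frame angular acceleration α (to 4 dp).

α = (1.4000, 0.6480, -0.6125)

ω×(Iω) gyroscopic = (-0.0480, 0.0352, -0.0220)
α = I⁻¹(τ − ω×Iω) = (1.4000, 0.6480, -0.6125)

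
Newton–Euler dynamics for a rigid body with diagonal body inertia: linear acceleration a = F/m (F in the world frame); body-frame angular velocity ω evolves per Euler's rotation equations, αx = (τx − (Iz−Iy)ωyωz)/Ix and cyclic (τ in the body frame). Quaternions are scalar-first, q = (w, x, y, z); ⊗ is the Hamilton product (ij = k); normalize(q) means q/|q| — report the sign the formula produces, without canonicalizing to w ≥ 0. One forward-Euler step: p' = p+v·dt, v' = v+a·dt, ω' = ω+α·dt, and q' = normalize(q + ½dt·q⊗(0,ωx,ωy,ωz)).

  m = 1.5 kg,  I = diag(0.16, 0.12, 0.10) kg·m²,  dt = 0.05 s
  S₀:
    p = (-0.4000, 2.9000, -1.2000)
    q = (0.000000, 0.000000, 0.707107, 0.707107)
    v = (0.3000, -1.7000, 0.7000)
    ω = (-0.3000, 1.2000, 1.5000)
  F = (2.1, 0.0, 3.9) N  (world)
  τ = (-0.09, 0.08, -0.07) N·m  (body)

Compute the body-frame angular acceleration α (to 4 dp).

precession coupling ω×(Iω) = (-0.0360, -0.0270, 0.0144)
α = I⁻¹(τ − ω×Iω) = (-0.3375, 0.8917, -0.8440)

α = (-0.3375, 0.8917, -0.8440)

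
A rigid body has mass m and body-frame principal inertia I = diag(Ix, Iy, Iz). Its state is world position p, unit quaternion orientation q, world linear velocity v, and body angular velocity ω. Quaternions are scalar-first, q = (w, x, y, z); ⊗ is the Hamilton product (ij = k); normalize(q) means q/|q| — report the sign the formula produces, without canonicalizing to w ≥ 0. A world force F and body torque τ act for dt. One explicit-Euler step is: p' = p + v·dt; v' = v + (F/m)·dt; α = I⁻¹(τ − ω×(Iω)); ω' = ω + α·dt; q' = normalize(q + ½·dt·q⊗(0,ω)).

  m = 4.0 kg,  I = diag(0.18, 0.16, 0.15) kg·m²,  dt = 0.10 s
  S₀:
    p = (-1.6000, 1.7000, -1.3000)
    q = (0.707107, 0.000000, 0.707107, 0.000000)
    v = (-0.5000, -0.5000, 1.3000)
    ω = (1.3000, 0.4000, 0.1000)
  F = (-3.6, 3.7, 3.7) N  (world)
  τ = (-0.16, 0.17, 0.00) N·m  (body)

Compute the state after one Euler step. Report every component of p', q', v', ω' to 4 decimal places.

p' = (-1.6500, 1.6500, -1.1700)
q' = (0.6914, 0.0494, 0.7196, -0.0423)
v' = (-0.5900, -0.4075, 1.3925)
ω' = (1.2113, 0.5038, 0.1069)

ω×(Iω) gyroscopic = (-0.0004, 0.0039, -0.0104)
α = I⁻¹(τ − ω×Iω) = (-0.8867, 1.0381, 0.0693)
new body rate ω' = (1.2113, 0.5038, 0.1069)
Hamilton product q⊗(0,ω) = (-0.2828428, 0.9899498, 0.2828428, -0.8485284)
updated quaternion q' = (0.6914, 0.0494, 0.7196, -0.0423)
a = (-0.9000, 0.9250, 0.9250)
p + v·dt = (-1.6500, 1.6500, -1.1700)
v + (F/m)dt = (-0.5900, -0.4075, 1.3925)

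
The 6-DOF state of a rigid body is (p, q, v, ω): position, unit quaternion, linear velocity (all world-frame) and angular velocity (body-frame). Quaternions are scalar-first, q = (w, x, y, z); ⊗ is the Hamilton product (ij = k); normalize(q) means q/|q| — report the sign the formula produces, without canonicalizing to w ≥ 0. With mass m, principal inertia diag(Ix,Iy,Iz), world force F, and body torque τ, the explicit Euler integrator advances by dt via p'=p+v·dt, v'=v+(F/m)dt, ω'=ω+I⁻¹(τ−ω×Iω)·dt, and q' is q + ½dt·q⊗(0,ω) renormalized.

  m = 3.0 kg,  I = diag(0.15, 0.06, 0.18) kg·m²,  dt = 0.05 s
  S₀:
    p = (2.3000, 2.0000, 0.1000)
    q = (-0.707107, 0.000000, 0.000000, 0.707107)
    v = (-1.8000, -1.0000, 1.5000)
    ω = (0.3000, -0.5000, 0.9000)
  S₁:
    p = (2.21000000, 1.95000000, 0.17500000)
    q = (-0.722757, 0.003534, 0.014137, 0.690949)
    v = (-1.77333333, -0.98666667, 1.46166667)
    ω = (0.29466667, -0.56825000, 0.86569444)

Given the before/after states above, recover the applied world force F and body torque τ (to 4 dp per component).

F = (1.6000, 0.8000, -2.3000)
τ = (-0.0700, -0.0900, -0.1100)

ω₁ − ω₀ = (-0.00533333, -0.06825000, -0.03430556)
gyro term ω₀×Iω₀ = (-0.0540, -0.0081, 0.0135)
I·α + gyro = (-0.0700, -0.0900, -0.1100)
Δv = v₁−v₀ = (0.02666667, 0.01333333, -0.03833333)
m·(v₁−v₀)/dt = (1.6000, 0.8000, -2.3000)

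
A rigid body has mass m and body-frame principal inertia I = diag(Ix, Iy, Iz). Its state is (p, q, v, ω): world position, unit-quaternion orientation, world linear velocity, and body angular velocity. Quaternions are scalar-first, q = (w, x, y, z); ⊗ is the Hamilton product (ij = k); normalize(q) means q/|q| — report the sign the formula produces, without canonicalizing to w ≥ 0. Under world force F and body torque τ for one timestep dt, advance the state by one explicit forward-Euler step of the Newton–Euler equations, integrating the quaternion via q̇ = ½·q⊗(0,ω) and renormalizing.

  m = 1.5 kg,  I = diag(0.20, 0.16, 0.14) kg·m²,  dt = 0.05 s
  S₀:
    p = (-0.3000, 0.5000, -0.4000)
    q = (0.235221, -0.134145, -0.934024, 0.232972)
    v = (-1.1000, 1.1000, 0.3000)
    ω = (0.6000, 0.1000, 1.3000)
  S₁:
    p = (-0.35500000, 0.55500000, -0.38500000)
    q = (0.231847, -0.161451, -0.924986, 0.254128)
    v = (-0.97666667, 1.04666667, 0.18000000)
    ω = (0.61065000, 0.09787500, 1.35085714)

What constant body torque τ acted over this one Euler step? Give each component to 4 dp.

τ = (0.0400, 0.0400, 0.1400)

Δω = ω₁−ω₀ = (0.01065000, -0.00212500, 0.05085714)
ω₀×(Iω₀) = (-0.0026, 0.0468, -0.0024)
τ = I·(Δω/dt) + ω₀×(Iω₀) = (0.0400, 0.0400, 0.1400)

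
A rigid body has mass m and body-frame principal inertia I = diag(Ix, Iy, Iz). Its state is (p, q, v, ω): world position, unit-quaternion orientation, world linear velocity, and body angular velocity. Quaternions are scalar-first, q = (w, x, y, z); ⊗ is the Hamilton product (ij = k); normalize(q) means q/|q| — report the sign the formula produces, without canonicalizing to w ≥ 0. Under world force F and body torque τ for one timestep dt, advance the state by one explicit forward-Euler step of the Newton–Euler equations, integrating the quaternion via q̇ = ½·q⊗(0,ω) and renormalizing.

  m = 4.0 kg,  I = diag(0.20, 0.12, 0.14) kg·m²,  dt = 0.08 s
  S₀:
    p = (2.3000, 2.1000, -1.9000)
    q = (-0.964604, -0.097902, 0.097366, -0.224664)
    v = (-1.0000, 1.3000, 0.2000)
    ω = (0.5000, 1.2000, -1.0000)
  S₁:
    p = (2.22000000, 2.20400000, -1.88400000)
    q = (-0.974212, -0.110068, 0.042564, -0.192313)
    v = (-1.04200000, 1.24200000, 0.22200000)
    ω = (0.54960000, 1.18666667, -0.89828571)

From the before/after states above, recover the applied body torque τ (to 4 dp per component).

rate change Δω = (0.04960000, -0.01333333, 0.10171429)
τ = I·(Δω/dt) + ω₀×(Iω₀) = (0.1000, -0.0500, 0.1300)

τ = (0.1000, -0.0500, 0.1300)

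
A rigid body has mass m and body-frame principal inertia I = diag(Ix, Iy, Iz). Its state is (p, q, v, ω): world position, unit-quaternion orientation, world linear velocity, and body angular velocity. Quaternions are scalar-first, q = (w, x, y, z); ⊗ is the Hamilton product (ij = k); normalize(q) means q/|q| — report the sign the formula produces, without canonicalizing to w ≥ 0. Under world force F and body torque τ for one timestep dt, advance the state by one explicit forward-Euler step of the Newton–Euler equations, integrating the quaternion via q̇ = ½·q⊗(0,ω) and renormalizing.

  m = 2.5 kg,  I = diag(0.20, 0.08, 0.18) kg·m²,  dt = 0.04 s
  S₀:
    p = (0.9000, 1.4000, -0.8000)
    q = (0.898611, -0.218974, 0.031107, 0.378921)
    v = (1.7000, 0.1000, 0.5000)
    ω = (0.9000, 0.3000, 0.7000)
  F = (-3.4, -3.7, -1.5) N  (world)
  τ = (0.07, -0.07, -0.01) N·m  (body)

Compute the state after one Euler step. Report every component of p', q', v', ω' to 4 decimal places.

p' = (0.9680, 1.4040, -0.7800)
q' = (0.8968, -0.2046, 0.0464, 0.3895)
v' = (1.6456, 0.0408, 0.4760)
ω' = (0.9098, 0.2587, 0.7050)

precession coupling ω×(Iω) = (0.0210, 0.0126, -0.0324)
angular accel α = (0.2450, -1.0325, 0.1244)
ω + α·dt = (0.9098, 0.2587, 0.7050)
Hamilton product q⊗(0,ω) = (-0.0775002, 0.7168485, 0.7638940, 0.5353392)
q + ½dt·q⊗(0,ω), renormalized = (0.8968, -0.2046, 0.0464, 0.3895)
new position p' = (0.9680, 1.4040, -0.7800)
new velocity v' = (1.6456, 0.0408, 0.4760)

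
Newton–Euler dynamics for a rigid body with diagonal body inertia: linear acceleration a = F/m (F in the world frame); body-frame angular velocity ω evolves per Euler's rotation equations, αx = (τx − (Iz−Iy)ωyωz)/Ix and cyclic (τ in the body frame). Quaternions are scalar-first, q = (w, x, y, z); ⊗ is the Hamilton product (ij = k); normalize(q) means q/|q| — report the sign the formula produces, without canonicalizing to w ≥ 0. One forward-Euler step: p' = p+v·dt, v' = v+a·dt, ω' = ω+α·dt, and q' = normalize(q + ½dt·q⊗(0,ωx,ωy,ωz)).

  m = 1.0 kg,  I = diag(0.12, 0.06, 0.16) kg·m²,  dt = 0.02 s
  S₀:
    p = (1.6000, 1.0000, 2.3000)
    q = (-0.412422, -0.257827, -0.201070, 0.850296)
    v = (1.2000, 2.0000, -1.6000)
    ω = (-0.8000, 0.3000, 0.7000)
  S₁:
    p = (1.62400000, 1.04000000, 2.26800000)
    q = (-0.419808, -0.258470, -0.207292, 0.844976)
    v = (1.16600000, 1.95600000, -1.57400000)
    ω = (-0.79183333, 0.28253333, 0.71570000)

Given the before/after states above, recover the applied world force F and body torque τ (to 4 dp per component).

velocity change Δv = (-0.03400000, -0.04400000, 0.02600000)
F = m·Δv/dt = (-1.7000, -2.2000, 1.3000)
Δω = ω₁−ω₀ = (0.00816667, -0.01746667, 0.01570000)
gyro term ω₀×Iω₀ = (0.0210, 0.0224, 0.0144)
I·α + gyro = (0.0700, -0.0300, 0.1400)

F = (-1.7000, -2.2000, 1.3000)
τ = (0.0700, -0.0300, 0.1400)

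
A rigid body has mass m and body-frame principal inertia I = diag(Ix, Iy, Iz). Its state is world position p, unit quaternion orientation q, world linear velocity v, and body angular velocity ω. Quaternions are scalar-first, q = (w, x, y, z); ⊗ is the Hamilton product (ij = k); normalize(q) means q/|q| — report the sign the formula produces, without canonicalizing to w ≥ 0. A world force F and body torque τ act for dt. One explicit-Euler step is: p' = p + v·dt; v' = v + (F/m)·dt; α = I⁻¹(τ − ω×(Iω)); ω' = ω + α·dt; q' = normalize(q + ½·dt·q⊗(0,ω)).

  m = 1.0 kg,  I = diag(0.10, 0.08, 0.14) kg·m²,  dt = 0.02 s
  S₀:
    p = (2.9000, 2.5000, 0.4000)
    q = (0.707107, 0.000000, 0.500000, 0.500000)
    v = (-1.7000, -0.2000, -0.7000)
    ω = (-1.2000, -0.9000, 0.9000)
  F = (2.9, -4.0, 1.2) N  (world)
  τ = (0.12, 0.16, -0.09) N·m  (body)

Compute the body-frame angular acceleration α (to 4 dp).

gyro term ω×Iω = (-0.0486, 0.0432, -0.0216)
angular accel α = (1.6860, 1.4600, -0.4886)

α = (1.6860, 1.4600, -0.4886)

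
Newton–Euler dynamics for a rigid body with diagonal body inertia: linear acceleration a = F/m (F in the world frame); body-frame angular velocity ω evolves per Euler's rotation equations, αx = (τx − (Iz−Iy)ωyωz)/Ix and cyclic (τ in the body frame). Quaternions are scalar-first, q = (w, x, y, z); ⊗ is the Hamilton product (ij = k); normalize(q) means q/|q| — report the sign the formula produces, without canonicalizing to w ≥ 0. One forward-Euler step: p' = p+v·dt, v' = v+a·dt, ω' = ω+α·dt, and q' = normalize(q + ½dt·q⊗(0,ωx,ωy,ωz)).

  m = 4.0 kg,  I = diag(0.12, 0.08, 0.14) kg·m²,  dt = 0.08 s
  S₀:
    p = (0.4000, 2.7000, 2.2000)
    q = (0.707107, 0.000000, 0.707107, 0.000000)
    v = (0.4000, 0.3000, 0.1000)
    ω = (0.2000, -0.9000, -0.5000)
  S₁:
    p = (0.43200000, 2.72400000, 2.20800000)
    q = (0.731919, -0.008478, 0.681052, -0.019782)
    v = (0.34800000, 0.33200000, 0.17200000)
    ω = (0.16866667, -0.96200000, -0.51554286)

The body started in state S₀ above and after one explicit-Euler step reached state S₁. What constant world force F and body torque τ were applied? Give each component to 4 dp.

F = (-2.6000, 1.6000, 3.6000)
τ = (-0.0200, -0.0600, -0.0200)

ω₁ − ω₀ = (-0.03133333, -0.06200000, -0.01554286)
I·α + gyro = (-0.0200, -0.0600, -0.0200)
velocity change Δv = (-0.05200000, 0.03200000, 0.07200000)
m·(v₁−v₀)/dt = (-2.6000, 1.6000, 3.6000)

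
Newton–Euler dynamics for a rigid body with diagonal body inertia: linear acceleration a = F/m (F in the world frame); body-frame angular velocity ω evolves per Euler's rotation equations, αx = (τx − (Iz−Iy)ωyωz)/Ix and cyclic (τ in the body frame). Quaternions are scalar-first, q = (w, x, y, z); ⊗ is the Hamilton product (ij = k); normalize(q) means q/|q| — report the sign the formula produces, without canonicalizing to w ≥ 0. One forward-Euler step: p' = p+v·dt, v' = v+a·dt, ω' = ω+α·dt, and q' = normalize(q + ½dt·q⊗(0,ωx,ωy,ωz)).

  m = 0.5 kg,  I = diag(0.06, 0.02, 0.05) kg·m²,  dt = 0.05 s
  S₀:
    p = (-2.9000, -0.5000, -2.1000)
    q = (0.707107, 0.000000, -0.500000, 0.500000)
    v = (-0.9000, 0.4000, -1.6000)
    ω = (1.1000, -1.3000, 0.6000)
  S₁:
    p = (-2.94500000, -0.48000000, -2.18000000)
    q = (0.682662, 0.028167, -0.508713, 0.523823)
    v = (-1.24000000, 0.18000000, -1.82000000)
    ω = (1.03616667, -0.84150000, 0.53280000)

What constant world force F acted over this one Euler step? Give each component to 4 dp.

velocity change Δv = (-0.34000000, -0.22000000, -0.22000000)
m·(v₁−v₀)/dt = (-3.4000, -2.2000, -2.2000)

F = (-3.4000, -2.2000, -2.2000)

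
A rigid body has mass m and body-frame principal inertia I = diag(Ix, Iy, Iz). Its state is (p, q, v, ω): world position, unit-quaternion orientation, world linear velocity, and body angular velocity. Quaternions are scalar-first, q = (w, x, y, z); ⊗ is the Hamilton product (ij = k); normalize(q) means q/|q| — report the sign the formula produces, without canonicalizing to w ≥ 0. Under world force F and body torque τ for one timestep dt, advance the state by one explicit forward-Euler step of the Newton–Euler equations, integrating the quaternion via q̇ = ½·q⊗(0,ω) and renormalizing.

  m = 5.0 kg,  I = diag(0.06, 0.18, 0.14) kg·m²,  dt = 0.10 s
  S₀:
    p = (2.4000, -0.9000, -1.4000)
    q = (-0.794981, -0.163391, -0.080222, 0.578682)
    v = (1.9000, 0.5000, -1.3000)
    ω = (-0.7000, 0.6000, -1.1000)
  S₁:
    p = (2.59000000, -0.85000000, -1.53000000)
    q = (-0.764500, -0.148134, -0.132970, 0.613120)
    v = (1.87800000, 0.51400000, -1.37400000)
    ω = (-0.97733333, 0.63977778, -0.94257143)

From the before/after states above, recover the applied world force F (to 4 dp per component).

v₁ − v₀ = (-0.02200000, 0.01400000, -0.07400000)
applied force F = (-1.1000, 0.7000, -3.7000)

F = (-1.1000, 0.7000, -3.7000)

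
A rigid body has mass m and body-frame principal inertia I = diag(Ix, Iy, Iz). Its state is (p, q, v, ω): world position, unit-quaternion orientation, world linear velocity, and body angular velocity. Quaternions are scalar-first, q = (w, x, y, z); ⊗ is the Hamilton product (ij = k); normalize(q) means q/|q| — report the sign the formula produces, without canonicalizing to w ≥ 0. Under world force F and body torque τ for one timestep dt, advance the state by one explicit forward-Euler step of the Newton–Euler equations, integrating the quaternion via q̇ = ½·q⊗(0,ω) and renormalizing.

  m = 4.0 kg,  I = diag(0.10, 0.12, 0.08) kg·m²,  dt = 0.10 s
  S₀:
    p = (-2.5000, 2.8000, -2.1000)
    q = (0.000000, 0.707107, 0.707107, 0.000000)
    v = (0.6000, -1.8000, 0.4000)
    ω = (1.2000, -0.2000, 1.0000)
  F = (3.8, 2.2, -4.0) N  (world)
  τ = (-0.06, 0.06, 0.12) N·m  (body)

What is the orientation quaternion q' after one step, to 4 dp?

q' = (-0.0352, 0.7402, 0.6697, -0.0493)

q⊗(0,ω) = (-0.7071070, 0.7071070, -0.7071070, -0.9899498)
updated quaternion q' = (-0.0352, 0.7402, 0.6697, -0.0493)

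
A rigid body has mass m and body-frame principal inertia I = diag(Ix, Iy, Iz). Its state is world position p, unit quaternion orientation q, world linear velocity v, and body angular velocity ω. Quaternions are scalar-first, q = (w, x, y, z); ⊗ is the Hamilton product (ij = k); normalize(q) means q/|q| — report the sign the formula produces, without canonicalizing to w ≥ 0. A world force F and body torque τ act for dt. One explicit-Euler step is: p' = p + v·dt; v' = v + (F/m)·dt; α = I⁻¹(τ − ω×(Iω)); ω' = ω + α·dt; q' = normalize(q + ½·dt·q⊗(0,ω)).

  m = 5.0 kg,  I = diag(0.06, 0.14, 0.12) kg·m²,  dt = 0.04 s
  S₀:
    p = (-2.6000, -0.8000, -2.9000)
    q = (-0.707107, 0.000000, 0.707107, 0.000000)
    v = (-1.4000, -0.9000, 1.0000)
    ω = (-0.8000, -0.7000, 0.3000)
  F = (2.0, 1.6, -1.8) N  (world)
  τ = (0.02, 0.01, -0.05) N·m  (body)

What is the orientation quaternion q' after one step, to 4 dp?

q' = (-0.6970, 0.0156, 0.7168, 0.0071)

2q̇ = q⊗(0,ω) = (0.4949749, 0.7778177, 0.4949749, 0.3535535)
updated quaternion q' = (-0.6970, 0.0156, 0.7168, 0.0071)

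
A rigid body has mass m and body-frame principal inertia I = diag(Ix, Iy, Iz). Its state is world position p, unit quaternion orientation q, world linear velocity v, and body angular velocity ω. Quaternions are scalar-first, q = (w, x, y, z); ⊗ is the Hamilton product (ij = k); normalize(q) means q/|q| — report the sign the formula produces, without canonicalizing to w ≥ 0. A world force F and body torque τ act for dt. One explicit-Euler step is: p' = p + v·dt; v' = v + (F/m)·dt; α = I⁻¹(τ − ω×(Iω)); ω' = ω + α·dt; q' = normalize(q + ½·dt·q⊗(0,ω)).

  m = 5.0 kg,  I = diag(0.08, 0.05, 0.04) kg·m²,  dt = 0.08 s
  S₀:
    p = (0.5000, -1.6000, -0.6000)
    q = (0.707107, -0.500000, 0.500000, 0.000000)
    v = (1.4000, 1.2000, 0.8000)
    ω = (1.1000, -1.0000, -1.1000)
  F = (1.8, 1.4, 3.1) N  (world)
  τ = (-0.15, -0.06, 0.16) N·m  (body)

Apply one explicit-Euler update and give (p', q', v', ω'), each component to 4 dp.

p + v·dt = (0.6120, -1.5040, -0.5360)
new velocity v' = (1.4288, 1.2224, 0.8496)
precession coupling ω×(Iω) = (-0.0110, -0.0484, 0.0330)
angular accel α = (-1.7375, -0.2320, 3.1750)
ω' = ω + α·dt = (0.9610, -1.0186, -0.8460)
Hamilton product q⊗(0,ω) = (1.0500000, 0.2278177, -1.2571070, -0.8278177)
q + ½dt·q⊗(0,ω), renormalized = (0.7471, -0.4895, 0.4485, -0.0330)

p' = (0.6120, -1.5040, -0.5360)
q' = (0.7471, -0.4895, 0.4485, -0.0330)
v' = (1.4288, 1.2224, 0.8496)
ω' = (0.9610, -1.0186, -0.8460)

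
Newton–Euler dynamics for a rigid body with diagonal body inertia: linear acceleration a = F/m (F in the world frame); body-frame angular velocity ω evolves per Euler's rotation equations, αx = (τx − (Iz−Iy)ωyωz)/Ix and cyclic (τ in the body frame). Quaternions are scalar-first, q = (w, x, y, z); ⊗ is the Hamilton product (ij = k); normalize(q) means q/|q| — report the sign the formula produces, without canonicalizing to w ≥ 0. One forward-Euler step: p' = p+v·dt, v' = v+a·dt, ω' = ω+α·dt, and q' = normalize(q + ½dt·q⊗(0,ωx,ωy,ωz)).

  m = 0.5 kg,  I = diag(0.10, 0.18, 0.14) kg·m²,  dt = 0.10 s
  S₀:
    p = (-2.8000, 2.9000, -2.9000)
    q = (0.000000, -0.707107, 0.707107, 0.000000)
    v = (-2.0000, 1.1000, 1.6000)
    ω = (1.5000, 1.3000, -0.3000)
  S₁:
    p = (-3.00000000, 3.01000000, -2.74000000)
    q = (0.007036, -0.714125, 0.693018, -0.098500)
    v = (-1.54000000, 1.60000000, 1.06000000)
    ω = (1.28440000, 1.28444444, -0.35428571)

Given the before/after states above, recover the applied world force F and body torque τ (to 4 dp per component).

F = (2.3000, 2.5000, -2.7000)
τ = (-0.2000, -0.0100, 0.0800)

rate change Δω = (-0.21560000, -0.01555556, -0.05428571)
applied torque τ = (-0.2000, -0.0100, 0.0800)
velocity change Δv = (0.46000000, 0.50000000, -0.54000000)
m·(v₁−v₀)/dt = (2.3000, 2.5000, -2.7000)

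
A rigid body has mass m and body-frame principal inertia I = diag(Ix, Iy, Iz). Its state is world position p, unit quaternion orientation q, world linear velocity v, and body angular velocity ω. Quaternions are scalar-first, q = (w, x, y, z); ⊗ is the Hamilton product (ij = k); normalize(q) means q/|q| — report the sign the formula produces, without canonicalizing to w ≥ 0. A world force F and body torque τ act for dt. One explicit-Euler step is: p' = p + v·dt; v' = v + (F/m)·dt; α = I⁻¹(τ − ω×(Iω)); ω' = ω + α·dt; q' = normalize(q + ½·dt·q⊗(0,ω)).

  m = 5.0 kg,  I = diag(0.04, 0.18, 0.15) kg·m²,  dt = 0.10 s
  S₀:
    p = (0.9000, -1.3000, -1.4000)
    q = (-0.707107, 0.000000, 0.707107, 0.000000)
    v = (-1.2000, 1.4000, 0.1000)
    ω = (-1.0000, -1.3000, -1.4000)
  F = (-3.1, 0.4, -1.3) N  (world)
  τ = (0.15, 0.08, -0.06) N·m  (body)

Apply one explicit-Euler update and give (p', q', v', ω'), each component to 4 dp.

a = F/m = (-0.6200, 0.0800, -0.2600)
p + v·dt = (0.7800, -1.1600, -1.3900)
v + (F/m)dt = (-1.2620, 1.4080, 0.0740)
(τ − ω×Iω)/I = (5.1150, 1.3000, -1.6133)
ω + α·dt = (-0.4885, -1.1700, -1.5613)
q⊗(0,ω) = (0.9192391, -0.2828428, 0.9192391, 1.6970568)
q + ½dt·q⊗(0,ω), renormalized = (-0.6573, -0.0141, 0.7487, 0.0844)

p' = (0.7800, -1.1600, -1.3900)
q' = (-0.6573, -0.0141, 0.7487, 0.0844)
v' = (-1.2620, 1.4080, 0.0740)
ω' = (-0.4885, -1.1700, -1.5613)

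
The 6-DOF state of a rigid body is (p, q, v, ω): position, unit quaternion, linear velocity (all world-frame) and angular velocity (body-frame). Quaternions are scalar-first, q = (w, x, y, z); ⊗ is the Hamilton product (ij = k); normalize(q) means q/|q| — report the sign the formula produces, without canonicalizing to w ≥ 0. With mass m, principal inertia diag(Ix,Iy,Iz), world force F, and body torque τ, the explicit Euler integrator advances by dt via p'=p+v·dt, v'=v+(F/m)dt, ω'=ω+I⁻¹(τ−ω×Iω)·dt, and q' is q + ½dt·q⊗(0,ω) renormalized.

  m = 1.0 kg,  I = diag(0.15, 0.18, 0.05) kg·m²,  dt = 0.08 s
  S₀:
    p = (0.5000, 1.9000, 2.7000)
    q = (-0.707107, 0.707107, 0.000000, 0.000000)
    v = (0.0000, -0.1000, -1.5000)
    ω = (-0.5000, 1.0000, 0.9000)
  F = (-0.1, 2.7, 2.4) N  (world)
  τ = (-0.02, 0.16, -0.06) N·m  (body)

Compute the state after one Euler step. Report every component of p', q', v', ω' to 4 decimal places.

angular accel α = (0.6467, 1.1389, -0.9000)
new body rate ω' = (-0.4483, 1.0911, 0.8280)
Hamilton product q⊗(0,ω) = (0.3535535, 0.3535535, -1.3435033, 0.0707107)
q' = normalize(q + ½dt·q⊗(0,ω)) = (-0.6918, 0.7201, -0.0537, 0.0028)
a = (-0.1000, 2.7000, 2.4000)
new position p' = (0.5000, 1.8920, 2.5800)
v + (F/m)dt = (-0.0080, 0.1160, -1.3080)

p' = (0.5000, 1.8920, 2.5800)
q' = (-0.6918, 0.7201, -0.0537, 0.0028)
v' = (-0.0080, 0.1160, -1.3080)
ω' = (-0.4483, 1.0911, 0.8280)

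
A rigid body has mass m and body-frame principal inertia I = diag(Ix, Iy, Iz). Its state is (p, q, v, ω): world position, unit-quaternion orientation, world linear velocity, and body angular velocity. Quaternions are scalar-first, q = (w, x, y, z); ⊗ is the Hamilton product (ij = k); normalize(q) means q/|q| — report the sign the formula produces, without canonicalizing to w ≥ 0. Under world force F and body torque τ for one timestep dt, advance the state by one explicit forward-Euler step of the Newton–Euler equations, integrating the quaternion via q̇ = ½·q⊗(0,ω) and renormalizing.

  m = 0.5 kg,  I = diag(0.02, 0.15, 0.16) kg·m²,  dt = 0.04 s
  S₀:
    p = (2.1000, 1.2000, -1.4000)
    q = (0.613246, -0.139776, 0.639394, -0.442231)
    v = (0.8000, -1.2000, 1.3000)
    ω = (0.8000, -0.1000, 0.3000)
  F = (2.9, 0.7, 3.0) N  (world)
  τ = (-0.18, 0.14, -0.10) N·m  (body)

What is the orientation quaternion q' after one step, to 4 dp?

q' = (0.6193, -0.1270, 0.6318, -0.4484)

Hamilton product q⊗(0,ω) = (0.3084295, 0.6381919, -0.3731766, -0.3135638)
q' = normalize(q + ½dt·q⊗(0,ω)) = (0.6193, -0.1270, 0.6318, -0.4484)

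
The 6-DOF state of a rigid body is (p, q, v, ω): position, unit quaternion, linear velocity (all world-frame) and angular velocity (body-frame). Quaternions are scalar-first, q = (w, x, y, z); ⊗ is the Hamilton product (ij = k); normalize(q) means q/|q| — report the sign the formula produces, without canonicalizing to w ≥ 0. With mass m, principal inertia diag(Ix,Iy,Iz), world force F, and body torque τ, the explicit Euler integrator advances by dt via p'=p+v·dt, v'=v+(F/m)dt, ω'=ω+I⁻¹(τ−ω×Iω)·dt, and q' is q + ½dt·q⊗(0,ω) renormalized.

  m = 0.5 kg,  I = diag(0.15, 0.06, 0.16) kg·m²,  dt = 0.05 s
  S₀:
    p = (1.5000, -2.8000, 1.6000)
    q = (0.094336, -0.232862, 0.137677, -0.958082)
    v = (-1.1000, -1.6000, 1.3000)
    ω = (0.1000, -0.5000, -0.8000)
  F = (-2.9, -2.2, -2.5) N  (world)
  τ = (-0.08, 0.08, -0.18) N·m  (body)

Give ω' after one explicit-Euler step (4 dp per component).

angular accel α = (-0.8000, 1.3200, -1.1531)
ω + α·dt = (0.0600, -0.4340, -0.8577)

ω' = (0.0600, -0.4340, -0.8577)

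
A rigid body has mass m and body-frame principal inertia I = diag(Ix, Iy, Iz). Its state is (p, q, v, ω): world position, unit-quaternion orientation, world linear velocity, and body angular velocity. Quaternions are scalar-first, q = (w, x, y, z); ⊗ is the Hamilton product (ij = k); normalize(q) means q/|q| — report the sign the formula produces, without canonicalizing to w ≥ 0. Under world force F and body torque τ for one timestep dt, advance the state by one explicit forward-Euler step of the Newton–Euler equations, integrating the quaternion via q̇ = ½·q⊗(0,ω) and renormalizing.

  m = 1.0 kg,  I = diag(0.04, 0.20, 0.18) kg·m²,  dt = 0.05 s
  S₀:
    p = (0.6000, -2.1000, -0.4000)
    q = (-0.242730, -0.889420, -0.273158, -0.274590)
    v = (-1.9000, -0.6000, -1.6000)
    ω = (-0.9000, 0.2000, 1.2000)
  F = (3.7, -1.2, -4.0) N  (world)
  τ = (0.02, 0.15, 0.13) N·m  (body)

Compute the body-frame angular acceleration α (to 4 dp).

α = (0.6200, -0.0060, 0.8822)

precession coupling ω×(Iω) = (-0.0048, 0.1512, -0.0288)
angular accel α = (0.6200, -0.0060, 0.8822)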